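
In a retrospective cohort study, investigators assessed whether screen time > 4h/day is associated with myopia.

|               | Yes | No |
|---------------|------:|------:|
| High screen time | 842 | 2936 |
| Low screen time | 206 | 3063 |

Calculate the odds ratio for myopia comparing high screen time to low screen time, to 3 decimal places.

4.264

Cells: a = 842, b = 2936, c = 206, d = 3063.
OR = (a·d)/(b·c) = (842 × 3063) / (2936 × 206) = 2579046 / 604816 = 4.26418
The odds of myopia are about 4.26 times as high in the high screen time group.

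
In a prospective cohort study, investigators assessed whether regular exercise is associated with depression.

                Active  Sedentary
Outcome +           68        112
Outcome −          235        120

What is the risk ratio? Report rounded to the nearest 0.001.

Reading the table with exposure as columns: a = 68 (Active, case), b = 235 (Active, non-case), c = 112 (Sedentary, case), d = 120.
Risk in exposed = 68/303 = 0.22442; risk in unexposed = 112/232 = 0.48276.
RR = 0.22442 / 0.48276 = 0.46488
The risk is 54% lower among the exposed than among the unexposed.

0.465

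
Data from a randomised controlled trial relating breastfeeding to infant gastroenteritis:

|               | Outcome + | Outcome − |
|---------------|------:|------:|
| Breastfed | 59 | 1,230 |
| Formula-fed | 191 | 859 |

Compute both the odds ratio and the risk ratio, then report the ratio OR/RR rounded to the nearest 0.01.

0.86

Cells: a = 59, b = 1230, c = 191, d = 859.
OR = (59·859)/(1230·191) = 50681/234930 = 0.21573
Risk in exposed = 59/1289 = 0.04577; risk in unexposed = 191/1050 = 0.18190; RR = 0.25163
OR/RR = 0.21573 / 0.25163 = 0.85734
The outcome is not rare, so the OR lies further from 1 than the RR.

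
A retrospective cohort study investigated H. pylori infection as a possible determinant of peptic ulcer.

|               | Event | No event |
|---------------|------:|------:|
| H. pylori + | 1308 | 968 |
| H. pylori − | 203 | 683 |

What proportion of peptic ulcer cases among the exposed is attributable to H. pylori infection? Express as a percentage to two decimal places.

60.13

Cells: a = 1308, b = 968, c = 203, d = 683.
Risk in exposed = 1308/2276 = 0.57469; risk in unexposed = 203/886 = 0.22912.
RR = 0.57469/0.22912 = 2.50826
AR% = (RR − 1)/RR × 100 = (2.50826 − 1)/2.50826 × 100 = 60.1318%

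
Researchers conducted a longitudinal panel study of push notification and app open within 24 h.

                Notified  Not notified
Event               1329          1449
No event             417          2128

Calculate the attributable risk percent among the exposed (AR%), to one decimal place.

46.8

Reading the table with exposure as columns: a = 1329 (Notified, case), b = 417 (Notified, non-case), c = 1449 (Not notified, case), d = 2128.
Risk in exposed = 1329/1746 = 0.76117; risk in unexposed = 1449/3577 = 0.40509.
RR = 0.76117/0.40509 = 1.87902
AR% = (RR − 1)/RR × 100 = (1.87902 − 1)/1.87902 × 100 = 46.7808%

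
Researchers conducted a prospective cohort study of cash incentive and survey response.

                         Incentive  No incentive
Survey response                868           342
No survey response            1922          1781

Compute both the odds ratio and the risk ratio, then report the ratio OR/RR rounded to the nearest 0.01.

1.22

Reading the table with exposure as columns: a = 868 (Incentive, case), b = 1922 (Incentive, non-case), c = 342 (No incentive, case), d = 1781.
OR = (868·1781)/(1922·342) = 1545908/657324 = 2.35182
Risk in exposed = 868/2790 = 0.31111; risk in unexposed = 342/2123 = 0.16109; RR = 1.93125
OR/RR = 2.35182 / 1.93125 = 1.21777
The outcome is not rare, so the OR lies further from 1 than the RR.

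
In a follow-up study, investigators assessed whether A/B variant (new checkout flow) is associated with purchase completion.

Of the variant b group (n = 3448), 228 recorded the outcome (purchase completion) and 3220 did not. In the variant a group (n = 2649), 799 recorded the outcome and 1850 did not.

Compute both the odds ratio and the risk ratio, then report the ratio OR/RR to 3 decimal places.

From the description: a = 228, b = 3220, c = 799, d = 1850.
OR = (228·1850)/(3220·799) = 421800/2572780 = 0.16395
Risk in exposed = 228/3448 = 0.06613; risk in unexposed = 799/2649 = 0.30162; RR = 0.21923
OR/RR = 0.16395 / 0.21923 = 0.74783
The outcome is not rare, so the OR lies further from 1 than the RR.

0.748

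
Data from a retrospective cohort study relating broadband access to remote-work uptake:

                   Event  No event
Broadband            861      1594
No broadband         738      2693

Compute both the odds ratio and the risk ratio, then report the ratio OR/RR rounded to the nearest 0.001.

1.209

Cells: a = 861, b = 1594, c = 738, d = 2693.
OR = (861·2693)/(1594·738) = 2318673/1176372 = 1.97104
Risk in exposed = 861/2455 = 0.35071; risk in unexposed = 738/3431 = 0.21510; RR = 1.63048
OR/RR = 1.97104 / 1.63048 = 1.20887
The outcome is not rare, so the OR lies further from 1 than the RR.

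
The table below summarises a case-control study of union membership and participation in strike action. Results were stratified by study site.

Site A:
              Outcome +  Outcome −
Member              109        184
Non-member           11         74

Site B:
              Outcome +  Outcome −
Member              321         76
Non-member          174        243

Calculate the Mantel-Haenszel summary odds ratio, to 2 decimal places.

OR_MH = Σ(aᵢdᵢ/nᵢ) / Σ(bᵢcᵢ/nᵢ), where nᵢ is the stratum total.
Stratum 1 (Site A): n = 378; a·d/n = 109·74/378 = 21.3386; b·c/n = 184·11/378 = 5.3545
Stratum 2 (Site B): n = 814; a·d/n = 321·243/814 = 95.8268; b·c/n = 76·174/814 = 16.2457
OR_MH = (21.3386 + 95.8268) / (5.3545 + 16.2457) = 117.1654 / 21.6002 = 5.42427

5.42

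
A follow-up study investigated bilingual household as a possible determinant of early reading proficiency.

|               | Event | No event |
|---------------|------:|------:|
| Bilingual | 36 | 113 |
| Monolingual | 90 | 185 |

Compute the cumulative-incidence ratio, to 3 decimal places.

Cells: a = 36, b = 113, c = 90, d = 185.
Risk in exposed = 36/149 = 0.24161; risk in unexposed = 90/275 = 0.32727.
RR = 0.24161 / 0.32727 = 0.73826
The risk is 26% lower among the exposed than among the unexposed.

0.738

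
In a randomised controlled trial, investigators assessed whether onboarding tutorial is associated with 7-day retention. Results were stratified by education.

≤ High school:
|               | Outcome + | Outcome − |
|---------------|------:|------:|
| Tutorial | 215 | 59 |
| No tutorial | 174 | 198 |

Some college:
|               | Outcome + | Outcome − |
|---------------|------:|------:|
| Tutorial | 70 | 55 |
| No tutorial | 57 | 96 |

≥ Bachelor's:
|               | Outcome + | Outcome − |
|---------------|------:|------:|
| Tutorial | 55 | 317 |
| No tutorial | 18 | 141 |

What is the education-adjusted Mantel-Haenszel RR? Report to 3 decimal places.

RR_MH = Σ(aᵢ·n₀ᵢ/nᵢ) / Σ(cᵢ·n₁ᵢ/nᵢ), with n₁ᵢ = aᵢ+bᵢ (exposed), n₀ᵢ = cᵢ+dᵢ (unexposed), nᵢ = n₁ᵢ+n₀ᵢ.
Stratum 1 (≤ High school): n₁ = 274, n₀ = 372, n = 646; a·n₀/n = 215·372/646 = 123.8080; c·n₁/n = 174·274/646 = 73.8019
Stratum 2 (Some college): n₁ = 125, n₀ = 153, n = 278; a·n₀/n = 70·153/278 = 38.5252; c·n₁/n = 57·125/278 = 25.6295
Stratum 3 (≥ Bachelor's): n₁ = 372, n₀ = 159, n = 531; a·n₀/n = 55·159/531 = 16.4689; c·n₁/n = 18·372/531 = 12.6102
RR_MH = (123.8080 + 38.5252 + 16.4689) / (73.8019 + 25.6295 + 12.6102) = 178.8022 / 112.0415 = 1.59586

1.596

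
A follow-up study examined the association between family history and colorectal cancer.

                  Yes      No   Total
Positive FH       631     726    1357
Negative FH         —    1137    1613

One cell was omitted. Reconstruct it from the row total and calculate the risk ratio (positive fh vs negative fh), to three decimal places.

1.576

The missing cell is in the unexposed row: 1613 − 1137 = 476.
So a = 631, b = 726, c = 476, d = 1137.
RR = [a/(a+b)] / [c/(c+d)] = (631/1357) / (476/1613) = 0.46500/0.29510 = 1.57571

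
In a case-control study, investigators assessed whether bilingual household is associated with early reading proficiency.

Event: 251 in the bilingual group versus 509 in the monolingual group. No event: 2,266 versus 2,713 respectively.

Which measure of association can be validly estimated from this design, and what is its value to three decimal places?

0.590

From the description: a = 251, b = 2266, c = 509, d = 2713.
This is a case-control study: participants were sampled on outcome status, so risks in the source population cannot be estimated directly — relative risk is not valid here. The odds ratio is the appropriate measure.
OR = (a·d)/(b·c) = (251 × 2713) / (2266 × 509) = 680963 / 1153394 = 0.59040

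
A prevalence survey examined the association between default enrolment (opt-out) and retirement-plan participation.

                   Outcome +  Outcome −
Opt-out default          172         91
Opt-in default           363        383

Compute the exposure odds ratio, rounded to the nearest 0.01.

Cells: a = 172, b = 91, c = 363, d = 383.
OR = (a·d)/(b·c) = (172 × 383) / (91 × 363) = 65876 / 33033 = 1.99425
The odds of retirement-plan participation are about 1.99 times as high in the opt-out default group.

1.99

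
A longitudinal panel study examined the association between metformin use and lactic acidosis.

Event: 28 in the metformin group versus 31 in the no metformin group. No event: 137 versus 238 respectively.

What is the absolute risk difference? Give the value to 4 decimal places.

0.0545

From the description: a = 28, b = 137, c = 31, d = 238.
Risk in exposed = 28/165 = 0.169697; risk in unexposed = 31/269 = 0.115242.
Risk difference = 0.169697 − 0.115242 = 0.054455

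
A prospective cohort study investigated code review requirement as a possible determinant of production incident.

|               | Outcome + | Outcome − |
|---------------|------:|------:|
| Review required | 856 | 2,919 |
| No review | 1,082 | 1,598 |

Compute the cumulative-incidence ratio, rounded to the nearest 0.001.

0.562

Cells: a = 856, b = 2919, c = 1082, d = 1598.
Risk in exposed = 856/3775 = 0.22675; risk in unexposed = 1082/2680 = 0.40373.
RR = 0.22675 / 0.40373 = 0.56165
The risk is 44% lower among the exposed than among the unexposed.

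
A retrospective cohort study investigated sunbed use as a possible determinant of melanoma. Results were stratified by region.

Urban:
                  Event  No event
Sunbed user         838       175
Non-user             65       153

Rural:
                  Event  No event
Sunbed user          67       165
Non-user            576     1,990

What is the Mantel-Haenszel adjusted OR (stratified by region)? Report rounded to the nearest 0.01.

3.51

OR_MH = Σ(aᵢdᵢ/nᵢ) / Σ(bᵢcᵢ/nᵢ), where nᵢ is the stratum total.
Stratum 1 (Urban): n = 1231; a·d/n = 838·153/1231 = 104.1543; b·c/n = 175·65/1231 = 9.2405
Stratum 2 (Rural): n = 2798; a·d/n = 67·1990/2798 = 47.6519; b·c/n = 165·576/2798 = 33.9671
OR_MH = (104.1543 + 47.6519) / (9.2405 + 33.9671) = 151.8062 / 43.2076 = 3.51342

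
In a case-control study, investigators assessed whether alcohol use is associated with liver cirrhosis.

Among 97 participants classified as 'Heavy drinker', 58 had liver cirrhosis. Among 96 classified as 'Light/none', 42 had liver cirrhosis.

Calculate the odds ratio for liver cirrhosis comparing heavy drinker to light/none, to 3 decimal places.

From the description: a = 58, b = 39, c = 42, d = 54.
OR = (a·d)/(b·c) = (58 × 54) / (39 × 42) = 3132 / 1638 = 1.91209
The odds of liver cirrhosis are about 1.91 times as high in the heavy drinker group.

1.912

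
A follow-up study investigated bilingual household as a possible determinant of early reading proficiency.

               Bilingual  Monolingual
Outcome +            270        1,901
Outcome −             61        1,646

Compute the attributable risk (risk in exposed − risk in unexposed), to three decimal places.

Reading the table with exposure as columns: a = 270 (Bilingual, case), b = 61 (Bilingual, non-case), c = 1901 (Monolingual, case), d = 1646.
Risk in exposed = 270/331 = 0.815710; risk in unexposed = 1901/3547 = 0.535946.
Risk difference = 0.815710 − 0.535946 = 0.279764

0.280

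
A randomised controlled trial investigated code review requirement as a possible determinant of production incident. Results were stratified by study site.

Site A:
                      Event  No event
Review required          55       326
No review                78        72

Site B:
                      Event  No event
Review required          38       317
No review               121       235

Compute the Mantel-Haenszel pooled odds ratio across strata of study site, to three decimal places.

0.197

OR_MH = Σ(aᵢdᵢ/nᵢ) / Σ(bᵢcᵢ/nᵢ), where nᵢ is the stratum total.
Stratum 1 (Site A): n = 531; a·d/n = 55·72/531 = 7.4576; b·c/n = 326·78/531 = 47.8870
Stratum 2 (Site B): n = 711; a·d/n = 38·235/711 = 12.5598; b·c/n = 317·121/711 = 53.9480
OR_MH = (7.4576 + 12.5598) / (47.8870 + 53.9480) = 20.0174 / 101.8350 = 0.19657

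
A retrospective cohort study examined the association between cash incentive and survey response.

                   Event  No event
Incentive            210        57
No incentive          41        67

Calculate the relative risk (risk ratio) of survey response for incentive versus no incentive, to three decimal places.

2.072

Cells: a = 210, b = 57, c = 41, d = 67.
Risk in exposed = 210/267 = 0.78652; risk in unexposed = 41/108 = 0.37963.
RR = 0.78652 / 0.37963 = 2.07180
The risk among the exposed is 2.07 times that among the unexposed.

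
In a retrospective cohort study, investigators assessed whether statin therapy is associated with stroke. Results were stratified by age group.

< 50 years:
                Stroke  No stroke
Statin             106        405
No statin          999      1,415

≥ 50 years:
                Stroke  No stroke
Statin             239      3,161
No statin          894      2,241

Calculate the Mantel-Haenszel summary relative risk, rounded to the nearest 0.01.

0.32

RR_MH = Σ(aᵢ·n₀ᵢ/nᵢ) / Σ(cᵢ·n₁ᵢ/nᵢ), with n₁ᵢ = aᵢ+bᵢ (exposed), n₀ᵢ = cᵢ+dᵢ (unexposed), nᵢ = n₁ᵢ+n₀ᵢ.
Stratum 1 (< 50 years): n₁ = 511, n₀ = 2414, n = 2925; a·n₀/n = 106·2414/2925 = 87.4817; c·n₁/n = 999·511/2925 = 174.5262
Stratum 2 (≥ 50 years): n₁ = 3400, n₀ = 3135, n = 6535; a·n₀/n = 239·3135/6535 = 114.6542; c·n₁/n = 894·3400/6535 = 465.1262
RR_MH = (87.4817 + 114.6542) / (174.5262 + 465.1262) = 202.1359 / 639.6524 = 0.31601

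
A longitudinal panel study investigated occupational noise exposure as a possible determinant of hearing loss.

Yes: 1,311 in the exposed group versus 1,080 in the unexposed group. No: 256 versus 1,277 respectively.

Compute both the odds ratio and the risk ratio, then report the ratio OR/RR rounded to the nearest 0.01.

3.32

From the description: a = 1311, b = 256, c = 1080, d = 1277.
OR = (1311·1277)/(256·1080) = 1674147/276480 = 6.05522
Risk in exposed = 1311/1567 = 0.83663; risk in unexposed = 1080/2357 = 0.45821; RR = 1.82587
OR/RR = 6.05522 / 1.82587 = 3.31635
The outcome is not rare, so the OR lies further from 1 than the RR.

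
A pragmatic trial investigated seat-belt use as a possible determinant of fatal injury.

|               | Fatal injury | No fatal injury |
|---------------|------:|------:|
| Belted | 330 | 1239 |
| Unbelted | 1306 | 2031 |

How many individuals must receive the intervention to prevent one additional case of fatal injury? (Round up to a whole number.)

6

Risk in treated group = 330/1569 = 0.21033; risk in control = 1306/3337 = 0.39137.
Absolute risk reduction = 0.39137 − 0.21033 = 0.18104
NNT = 1 / ARR = 1 / 0.18104 = 5.524 → round up → 6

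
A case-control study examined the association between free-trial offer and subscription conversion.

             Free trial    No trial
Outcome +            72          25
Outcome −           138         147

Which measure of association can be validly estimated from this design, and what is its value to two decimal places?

3.07

Reading the table with exposure as columns: a = 72 (Free trial, case), b = 138 (Free trial, non-case), c = 25 (No trial, case), d = 147.
This is a case-control study: participants were sampled on outcome status, so risks in the source population cannot be estimated directly — relative risk is not valid here. The odds ratio is the appropriate measure.
OR = (a·d)/(b·c) = (72 × 147) / (138 × 25) = 10584 / 3450 = 3.06783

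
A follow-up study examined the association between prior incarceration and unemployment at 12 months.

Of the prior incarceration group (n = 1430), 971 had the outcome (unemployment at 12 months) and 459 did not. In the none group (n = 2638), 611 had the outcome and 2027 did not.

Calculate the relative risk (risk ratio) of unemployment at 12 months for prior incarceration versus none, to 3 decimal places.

From the description: a = 971, b = 459, c = 611, d = 2027.
Risk in exposed = 971/1430 = 0.67902; risk in unexposed = 611/2638 = 0.23161.
RR = 0.67902 / 0.23161 = 2.93168
The risk among the exposed is 2.93 times that among the unexposed.

2.932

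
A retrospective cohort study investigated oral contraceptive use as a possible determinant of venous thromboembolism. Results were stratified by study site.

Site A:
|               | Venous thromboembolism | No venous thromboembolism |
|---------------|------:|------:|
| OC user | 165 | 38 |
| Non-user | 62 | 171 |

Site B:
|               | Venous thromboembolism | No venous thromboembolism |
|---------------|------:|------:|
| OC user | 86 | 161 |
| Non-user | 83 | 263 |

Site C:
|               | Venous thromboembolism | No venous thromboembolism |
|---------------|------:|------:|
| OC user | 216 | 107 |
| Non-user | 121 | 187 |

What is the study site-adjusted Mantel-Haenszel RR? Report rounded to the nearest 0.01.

RR_MH = Σ(aᵢ·n₀ᵢ/nᵢ) / Σ(cᵢ·n₁ᵢ/nᵢ), with n₁ᵢ = aᵢ+bᵢ (exposed), n₀ᵢ = cᵢ+dᵢ (unexposed), nᵢ = n₁ᵢ+n₀ᵢ.
Stratum 1 (Site A): n₁ = 203, n₀ = 233, n = 436; a·n₀/n = 165·233/436 = 88.1766; c·n₁/n = 62·203/436 = 28.8670
Stratum 2 (Site B): n₁ = 247, n₀ = 346, n = 593; a·n₀/n = 86·346/593 = 50.1788; c·n₁/n = 83·247/593 = 34.5717
Stratum 3 (Site C): n₁ = 323, n₀ = 308, n = 631; a·n₀/n = 216·308/631 = 105.4326; c·n₁/n = 121·323/631 = 61.9382
RR_MH = (88.1766 + 50.1788 + 105.4326) / (28.8670 + 34.5717 + 61.9382) = 243.7880 / 125.3768 = 1.94444

1.94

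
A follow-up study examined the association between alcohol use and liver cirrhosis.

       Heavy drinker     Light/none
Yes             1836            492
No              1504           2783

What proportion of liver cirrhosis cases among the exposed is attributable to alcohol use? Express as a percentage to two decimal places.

Reading the table with exposure as columns: a = 1836 (Heavy drinker, case), b = 1504 (Heavy drinker, non-case), c = 492 (Light/none, case), d = 2783.
Risk in exposed = 1836/3340 = 0.54970; risk in unexposed = 492/3275 = 0.15023.
RR = 0.54970/0.15023 = 3.65908
AR% = (RR − 1)/RR × 100 = (3.65908 − 1)/3.65908 × 100 = 72.6708%

72.67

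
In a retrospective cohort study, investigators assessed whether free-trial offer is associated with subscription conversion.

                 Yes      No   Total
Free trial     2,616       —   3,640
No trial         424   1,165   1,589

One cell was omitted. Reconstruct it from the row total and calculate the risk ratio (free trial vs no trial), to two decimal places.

The missing cell is in the exposed row: 3640 − 2616 = 1024.
So a = 2616, b = 1024, c = 424, d = 1165.
RR = [a/(a+b)] / [c/(c+d)] = (2616/3640) / (424/1589) = 0.71868/0.26683 = 2.69336

2.69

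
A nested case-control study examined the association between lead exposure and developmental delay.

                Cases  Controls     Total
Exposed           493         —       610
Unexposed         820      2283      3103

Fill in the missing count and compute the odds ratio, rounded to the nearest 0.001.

11.731

The missing cell is in the exposed row: 610 − 493 = 117.
So a = 493, b = 117, c = 820, d = 2283.
OR = (a·d)/(b·c) = (493 × 2283) / (117 × 820) = 1125519 / 95940 = 11.73149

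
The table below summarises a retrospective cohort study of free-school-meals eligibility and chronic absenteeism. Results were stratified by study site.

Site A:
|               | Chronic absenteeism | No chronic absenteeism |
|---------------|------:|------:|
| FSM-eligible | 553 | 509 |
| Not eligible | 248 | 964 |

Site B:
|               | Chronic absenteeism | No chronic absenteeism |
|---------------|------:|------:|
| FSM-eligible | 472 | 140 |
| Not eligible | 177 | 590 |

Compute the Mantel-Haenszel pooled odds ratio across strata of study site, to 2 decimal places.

OR_MH = Σ(aᵢdᵢ/nᵢ) / Σ(bᵢcᵢ/nᵢ), where nᵢ is the stratum total.
Stratum 1 (Site A): n = 2274; a·d/n = 553·964/2274 = 234.4292; b·c/n = 509·248/2274 = 55.5110
Stratum 2 (Site B): n = 1379; a·d/n = 472·590/1379 = 201.9434; b·c/n = 140·177/1379 = 17.9695
OR_MH = (234.4292 + 201.9434) / (55.5110 + 17.9695) = 436.3726 / 73.4805 = 5.93862

5.94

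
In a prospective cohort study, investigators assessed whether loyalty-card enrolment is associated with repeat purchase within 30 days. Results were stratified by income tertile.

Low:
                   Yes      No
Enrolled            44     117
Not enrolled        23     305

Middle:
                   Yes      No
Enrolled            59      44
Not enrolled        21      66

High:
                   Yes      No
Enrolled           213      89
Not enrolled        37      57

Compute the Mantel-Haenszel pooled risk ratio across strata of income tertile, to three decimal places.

2.270

RR_MH = Σ(aᵢ·n₀ᵢ/nᵢ) / Σ(cᵢ·n₁ᵢ/nᵢ), with n₁ᵢ = aᵢ+bᵢ (exposed), n₀ᵢ = cᵢ+dᵢ (unexposed), nᵢ = n₁ᵢ+n₀ᵢ.
Stratum 1 (Low): n₁ = 161, n₀ = 328, n = 489; a·n₀/n = 44·328/489 = 29.5133; c·n₁/n = 23·161/489 = 7.5726
Stratum 2 (Middle): n₁ = 103, n₀ = 87, n = 190; a·n₀/n = 59·87/190 = 27.0158; c·n₁/n = 21·103/190 = 11.3842
Stratum 3 (High): n₁ = 302, n₀ = 94, n = 396; a·n₀/n = 213·94/396 = 50.5606; c·n₁/n = 37·302/396 = 28.2172
RR_MH = (29.5133 + 27.0158 + 50.5606) / (7.5726 + 11.3842 + 28.2172) = 107.0897 / 47.1740 = 2.27010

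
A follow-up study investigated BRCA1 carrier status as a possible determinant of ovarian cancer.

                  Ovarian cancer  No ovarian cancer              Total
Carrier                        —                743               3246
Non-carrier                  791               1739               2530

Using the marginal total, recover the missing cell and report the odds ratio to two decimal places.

7.41

The missing cell is in the exposed row: 3246 − 743 = 2503.
So a = 2503, b = 743, c = 791, d = 1739.
OR = (a·d)/(b·c) = (2503 × 1739) / (743 × 791) = 4352717 / 587713 = 7.40619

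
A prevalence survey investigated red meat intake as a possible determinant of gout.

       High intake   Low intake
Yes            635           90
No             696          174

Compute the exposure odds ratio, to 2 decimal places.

Reading the table with exposure as columns: a = 635 (High intake, case), b = 696 (High intake, non-case), c = 90 (Low intake, case), d = 174.
OR = (a·d)/(b·c) = (635 × 174) / (696 × 90) = 110490 / 62640 = 1.76389
The odds of gout are about 1.76 times as high in the high intake group.

1.76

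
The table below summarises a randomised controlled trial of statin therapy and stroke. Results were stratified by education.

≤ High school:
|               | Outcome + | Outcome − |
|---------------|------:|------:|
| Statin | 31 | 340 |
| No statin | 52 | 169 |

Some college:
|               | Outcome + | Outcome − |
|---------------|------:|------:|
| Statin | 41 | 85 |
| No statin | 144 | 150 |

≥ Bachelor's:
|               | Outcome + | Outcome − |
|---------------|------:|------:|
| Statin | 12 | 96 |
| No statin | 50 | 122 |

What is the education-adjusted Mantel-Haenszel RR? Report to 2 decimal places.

0.50

RR_MH = Σ(aᵢ·n₀ᵢ/nᵢ) / Σ(cᵢ·n₁ᵢ/nᵢ), with n₁ᵢ = aᵢ+bᵢ (exposed), n₀ᵢ = cᵢ+dᵢ (unexposed), nᵢ = n₁ᵢ+n₀ᵢ.
Stratum 1 (≤ High school): n₁ = 371, n₀ = 221, n = 592; a·n₀/n = 31·221/592 = 11.5726; c·n₁/n = 52·371/592 = 32.5878
Stratum 2 (Some college): n₁ = 126, n₀ = 294, n = 420; a·n₀/n = 41·294/420 = 28.7000; c·n₁/n = 144·126/420 = 43.2000
Stratum 3 (≥ Bachelor's): n₁ = 108, n₀ = 172, n = 280; a·n₀/n = 12·172/280 = 7.3714; c·n₁/n = 50·108/280 = 19.2857
RR_MH = (11.5726 + 28.7000 + 7.3714) / (32.5878 + 43.2000 + 19.2857) = 47.6441 / 95.0736 = 0.50113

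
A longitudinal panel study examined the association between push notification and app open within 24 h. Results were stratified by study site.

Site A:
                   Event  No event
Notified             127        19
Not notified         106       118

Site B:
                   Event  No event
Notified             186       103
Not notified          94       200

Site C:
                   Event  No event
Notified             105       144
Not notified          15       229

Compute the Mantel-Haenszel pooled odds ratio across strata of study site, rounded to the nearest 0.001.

OR_MH = Σ(aᵢdᵢ/nᵢ) / Σ(bᵢcᵢ/nᵢ), where nᵢ is the stratum total.
Stratum 1 (Site A): n = 370; a·d/n = 127·118/370 = 40.5027; b·c/n = 19·106/370 = 5.4432
Stratum 2 (Site B): n = 583; a·d/n = 186·200/583 = 63.8079; b·c/n = 103·94/583 = 16.6072
Stratum 3 (Site C): n = 493; a·d/n = 105·229/493 = 48.7728; b·c/n = 144·15/493 = 4.3813
OR_MH = (40.5027 + 63.8079 + 48.7728) / (5.4432 + 16.6072 + 4.3813) = 153.0834 / 26.4318 = 5.79164

5.792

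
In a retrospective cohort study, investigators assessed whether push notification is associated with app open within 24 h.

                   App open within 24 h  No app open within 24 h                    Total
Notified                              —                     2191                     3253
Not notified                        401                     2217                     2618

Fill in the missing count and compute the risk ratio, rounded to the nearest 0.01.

2.13

The missing cell is in the exposed row: 3253 − 2191 = 1062.
So a = 1062, b = 2191, c = 401, d = 2217.
RR = [a/(a+b)] / [c/(c+d)] = (1062/3253) / (401/2618) = 0.32647/0.15317 = 2.13140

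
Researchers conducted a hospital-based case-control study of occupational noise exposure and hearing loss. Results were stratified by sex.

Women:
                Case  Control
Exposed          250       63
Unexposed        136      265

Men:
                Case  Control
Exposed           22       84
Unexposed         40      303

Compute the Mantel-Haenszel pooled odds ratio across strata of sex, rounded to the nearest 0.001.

5.524

OR_MH = Σ(aᵢdᵢ/nᵢ) / Σ(bᵢcᵢ/nᵢ), where nᵢ is the stratum total.
Stratum 1 (Women): n = 714; a·d/n = 250·265/714 = 92.7871; b·c/n = 63·136/714 = 12.0000
Stratum 2 (Men): n = 449; a·d/n = 22·303/449 = 14.8463; b·c/n = 84·40/449 = 7.4833
OR_MH = (92.7871 + 14.8463) / (12.0000 + 7.4833) = 107.6334 / 19.4833 = 5.52440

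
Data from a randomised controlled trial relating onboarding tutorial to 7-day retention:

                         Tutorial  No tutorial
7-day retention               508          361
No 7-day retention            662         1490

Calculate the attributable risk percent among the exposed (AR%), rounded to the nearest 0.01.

55.08

Reading the table with exposure as columns: a = 508 (Tutorial, case), b = 662 (Tutorial, non-case), c = 361 (No tutorial, case), d = 1490.
Risk in exposed = 508/1170 = 0.43419; risk in unexposed = 361/1851 = 0.19503.
RR = 0.43419/0.19503 = 2.22627
AR% = (RR − 1)/RR × 100 = (2.22627 − 1)/2.22627 × 100 = 55.0817%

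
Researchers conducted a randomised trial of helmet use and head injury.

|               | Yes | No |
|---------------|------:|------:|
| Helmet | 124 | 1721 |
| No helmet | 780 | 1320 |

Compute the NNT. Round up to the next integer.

Risk in treated group = 124/1845 = 0.06721; risk in control = 780/2100 = 0.37143.
Absolute risk reduction = 0.37143 − 0.06721 = 0.30422
NNT = 1 / ARR = 1 / 0.30422 = 3.287 → round up → 4

4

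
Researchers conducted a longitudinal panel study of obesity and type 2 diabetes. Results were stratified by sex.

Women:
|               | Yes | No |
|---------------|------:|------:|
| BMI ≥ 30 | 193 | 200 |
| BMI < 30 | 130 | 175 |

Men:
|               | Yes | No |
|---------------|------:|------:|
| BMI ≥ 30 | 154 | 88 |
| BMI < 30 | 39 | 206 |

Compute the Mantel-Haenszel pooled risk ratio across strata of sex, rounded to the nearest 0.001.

1.748

RR_MH = Σ(aᵢ·n₀ᵢ/nᵢ) / Σ(cᵢ·n₁ᵢ/nᵢ), with n₁ᵢ = aᵢ+bᵢ (exposed), n₀ᵢ = cᵢ+dᵢ (unexposed), nᵢ = n₁ᵢ+n₀ᵢ.
Stratum 1 (Women): n₁ = 393, n₀ = 305, n = 698; a·n₀/n = 193·305/698 = 84.3338; c·n₁/n = 130·393/698 = 73.1948
Stratum 2 (Men): n₁ = 242, n₀ = 245, n = 487; a·n₀/n = 154·245/487 = 77.4743; c·n₁/n = 39·242/487 = 19.3799
RR_MH = (84.3338 + 77.4743) / (73.1948 + 19.3799) = 161.8081 / 92.5747 = 1.74787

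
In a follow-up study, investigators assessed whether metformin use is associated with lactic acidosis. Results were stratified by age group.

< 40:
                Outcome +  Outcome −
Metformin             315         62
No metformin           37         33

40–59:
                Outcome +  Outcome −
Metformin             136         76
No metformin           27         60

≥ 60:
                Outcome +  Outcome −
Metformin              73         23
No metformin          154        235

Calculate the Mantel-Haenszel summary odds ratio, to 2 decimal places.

4.45

OR_MH = Σ(aᵢdᵢ/nᵢ) / Σ(bᵢcᵢ/nᵢ), where nᵢ is the stratum total.
Stratum 1 (< 40): n = 447; a·d/n = 315·33/447 = 23.2550; b·c/n = 62·37/447 = 5.1320
Stratum 2 (40–59): n = 299; a·d/n = 136·60/299 = 27.2910; b·c/n = 76·27/299 = 6.8629
Stratum 3 (≥ 60): n = 485; a·d/n = 73·235/485 = 35.3711; b·c/n = 23·154/485 = 7.3031
OR_MH = (23.2550 + 27.2910 + 35.3711) / (5.1320 + 6.8629 + 7.3031) = 85.9171 / 19.2980 = 4.45214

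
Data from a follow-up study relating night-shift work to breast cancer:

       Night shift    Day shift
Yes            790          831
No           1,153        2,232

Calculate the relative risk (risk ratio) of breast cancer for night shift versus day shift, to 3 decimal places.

Reading the table with exposure as columns: a = 790 (Night shift, case), b = 1153 (Night shift, non-case), c = 831 (Day shift, case), d = 2232.
Risk in exposed = 790/1943 = 0.40659; risk in unexposed = 831/3063 = 0.27130.
RR = 0.40659 / 0.27130 = 1.49865
The risk among the exposed is 1.50 times that among the unexposed.

1.499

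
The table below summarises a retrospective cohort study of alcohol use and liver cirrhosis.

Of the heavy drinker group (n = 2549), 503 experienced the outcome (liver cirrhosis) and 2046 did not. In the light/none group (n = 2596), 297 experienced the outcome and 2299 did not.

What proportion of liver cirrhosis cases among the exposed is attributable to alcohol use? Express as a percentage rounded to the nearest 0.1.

42.0

From the description: a = 503, b = 2046, c = 297, d = 2299.
Risk in exposed = 503/2549 = 0.19733; risk in unexposed = 297/2596 = 0.11441.
RR = 0.19733/0.11441 = 1.72483
AR% = (RR − 1)/RR × 100 = (1.72483 − 1)/1.72483 × 100 = 42.0233%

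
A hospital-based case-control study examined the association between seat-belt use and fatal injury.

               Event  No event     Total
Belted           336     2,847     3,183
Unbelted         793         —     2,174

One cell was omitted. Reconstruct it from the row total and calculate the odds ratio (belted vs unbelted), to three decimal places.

The missing cell is in the unexposed row: 2174 − 793 = 1381.
So a = 336, b = 2847, c = 793, d = 1381.
OR = (a·d)/(b·c) = (336 × 1381) / (2847 × 793) = 464016 / 2257671 = 0.20553

0.206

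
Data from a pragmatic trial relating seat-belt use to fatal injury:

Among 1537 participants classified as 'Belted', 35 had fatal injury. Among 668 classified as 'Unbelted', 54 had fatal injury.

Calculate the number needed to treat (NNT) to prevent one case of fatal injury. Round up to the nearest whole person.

Risk in treated group = 35/1537 = 0.02277; risk in control = 54/668 = 0.08084.
Absolute risk reduction = 0.08084 − 0.02277 = 0.05807
NNT = 1 / ARR = 1 / 0.05807 = 17.222 → round up → 18

18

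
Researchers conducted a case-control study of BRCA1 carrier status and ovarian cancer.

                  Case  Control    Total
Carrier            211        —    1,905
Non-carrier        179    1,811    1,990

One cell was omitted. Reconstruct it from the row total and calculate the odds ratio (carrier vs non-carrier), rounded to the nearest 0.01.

The missing cell is in the exposed row: 1905 − 211 = 1694.
So a = 211, b = 1694, c = 179, d = 1811.
OR = (a·d)/(b·c) = (211 × 1811) / (1694 × 179) = 382121 / 303226 = 1.26019

1.26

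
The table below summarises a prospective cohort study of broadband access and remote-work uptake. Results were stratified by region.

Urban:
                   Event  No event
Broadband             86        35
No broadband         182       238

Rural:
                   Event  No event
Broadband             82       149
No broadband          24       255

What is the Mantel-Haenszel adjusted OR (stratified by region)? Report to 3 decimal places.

4.196

OR_MH = Σ(aᵢdᵢ/nᵢ) / Σ(bᵢcᵢ/nᵢ), where nᵢ is the stratum total.
Stratum 1 (Urban): n = 541; a·d/n = 86·238/541 = 37.8336; b·c/n = 35·182/541 = 11.7745
Stratum 2 (Rural): n = 510; a·d/n = 82·255/510 = 41.0000; b·c/n = 149·24/510 = 7.0118
OR_MH = (37.8336 + 41.0000) / (11.7745 + 7.0118) = 78.8336 / 18.7863 = 4.19635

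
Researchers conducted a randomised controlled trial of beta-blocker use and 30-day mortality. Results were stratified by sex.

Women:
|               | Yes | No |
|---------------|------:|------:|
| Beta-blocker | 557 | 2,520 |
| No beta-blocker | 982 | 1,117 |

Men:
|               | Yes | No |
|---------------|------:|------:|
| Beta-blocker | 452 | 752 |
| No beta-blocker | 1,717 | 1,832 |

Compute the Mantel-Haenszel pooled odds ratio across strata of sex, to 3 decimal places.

OR_MH = Σ(aᵢdᵢ/nᵢ) / Σ(bᵢcᵢ/nᵢ), where nᵢ is the stratum total.
Stratum 1 (Women): n = 5176; a·d/n = 557·1117/5176 = 120.2027; b·c/n = 2520·982/5176 = 478.0989
Stratum 2 (Men): n = 4753; a·d/n = 452·1832/4753 = 174.2192; b·c/n = 752·1717/4753 = 271.6566
OR_MH = (120.2027 + 174.2192) / (478.0989 + 271.6566) = 294.4219 / 749.7556 = 0.39269

0.393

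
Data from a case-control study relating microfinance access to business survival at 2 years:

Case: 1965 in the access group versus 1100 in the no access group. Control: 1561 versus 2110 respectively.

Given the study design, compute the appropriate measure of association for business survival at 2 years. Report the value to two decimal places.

2.41

From the description: a = 1965, b = 1561, c = 1100, d = 2110.
This is a case-control study: participants were sampled on outcome status, so risks in the source population cannot be estimated directly — relative risk is not valid here. The odds ratio is the appropriate measure.
OR = (a·d)/(b·c) = (1965 × 2110) / (1561 × 1100) = 4146150 / 1717100 = 2.41462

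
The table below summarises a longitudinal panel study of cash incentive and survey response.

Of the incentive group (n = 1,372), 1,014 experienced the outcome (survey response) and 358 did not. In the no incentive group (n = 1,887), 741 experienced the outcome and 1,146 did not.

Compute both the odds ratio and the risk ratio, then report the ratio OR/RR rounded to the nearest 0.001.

2.327

From the description: a = 1014, b = 358, c = 741, d = 1146.
OR = (1014·1146)/(358·741) = 1162044/265278 = 4.38048
Risk in exposed = 1014/1372 = 0.73907; risk in unexposed = 741/1887 = 0.39269; RR = 1.88208
OR/RR = 4.38048 / 1.88208 = 2.32747
The outcome is not rare, so the OR lies further from 1 than the RR.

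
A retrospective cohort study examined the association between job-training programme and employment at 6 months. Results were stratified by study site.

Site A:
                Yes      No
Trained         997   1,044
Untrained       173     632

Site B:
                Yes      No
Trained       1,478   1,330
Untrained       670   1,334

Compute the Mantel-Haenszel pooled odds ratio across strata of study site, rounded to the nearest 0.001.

OR_MH = Σ(aᵢdᵢ/nᵢ) / Σ(bᵢcᵢ/nᵢ), where nᵢ is the stratum total.
Stratum 1 (Site A): n = 2846; a·d/n = 997·632/2846 = 221.3999; b·c/n = 1044·173/2846 = 63.4617
Stratum 2 (Site B): n = 4812; a·d/n = 1478·1334/4812 = 409.7365; b·c/n = 1330·670/4812 = 185.1829
OR_MH = (221.3999 + 409.7365) / (63.4617 + 185.1829) = 631.1364 / 248.6446 = 2.53831

2.538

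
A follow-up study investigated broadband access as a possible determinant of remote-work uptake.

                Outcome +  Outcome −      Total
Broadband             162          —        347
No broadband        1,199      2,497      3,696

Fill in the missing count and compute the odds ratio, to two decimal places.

1.82

The missing cell is in the exposed row: 347 − 162 = 185.
So a = 162, b = 185, c = 1199, d = 2497.
OR = (a·d)/(b·c) = (162 × 2497) / (185 × 1199) = 404514 / 221815 = 1.82365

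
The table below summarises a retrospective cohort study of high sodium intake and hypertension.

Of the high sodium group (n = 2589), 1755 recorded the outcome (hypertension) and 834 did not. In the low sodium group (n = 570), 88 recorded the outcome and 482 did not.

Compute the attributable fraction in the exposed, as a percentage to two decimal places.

77.22

From the description: a = 1755, b = 834, c = 88, d = 482.
Risk in exposed = 1755/2589 = 0.67787; risk in unexposed = 88/570 = 0.15439.
RR = 0.67787/0.15439 = 4.39074
AR% = (RR − 1)/RR × 100 = (4.39074 − 1)/4.39074 × 100 = 77.2248%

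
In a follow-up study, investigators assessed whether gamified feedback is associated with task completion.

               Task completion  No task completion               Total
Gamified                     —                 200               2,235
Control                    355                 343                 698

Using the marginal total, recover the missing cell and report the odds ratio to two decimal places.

The missing cell is in the exposed row: 2235 − 200 = 2035.
So a = 2035, b = 200, c = 355, d = 343.
OR = (a·d)/(b·c) = (2035 × 343) / (200 × 355) = 698005 / 71000 = 9.83106

9.83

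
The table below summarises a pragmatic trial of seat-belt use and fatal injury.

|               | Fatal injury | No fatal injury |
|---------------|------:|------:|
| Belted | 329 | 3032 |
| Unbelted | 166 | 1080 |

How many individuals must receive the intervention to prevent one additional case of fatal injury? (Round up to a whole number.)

Risk in treated group = 329/3361 = 0.09789; risk in control = 166/1246 = 0.13323.
Absolute risk reduction = 0.13323 − 0.09789 = 0.03534
NNT = 1 / ARR = 1 / 0.03534 = 28.298 → round up → 29

29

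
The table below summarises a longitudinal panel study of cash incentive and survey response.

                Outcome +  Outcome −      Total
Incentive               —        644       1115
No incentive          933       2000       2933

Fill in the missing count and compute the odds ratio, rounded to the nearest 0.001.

1.568

The missing cell is in the exposed row: 1115 − 644 = 471.
So a = 471, b = 644, c = 933, d = 2000.
OR = (a·d)/(b·c) = (471 × 2000) / (644 × 933) = 942000 / 600852 = 1.56777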